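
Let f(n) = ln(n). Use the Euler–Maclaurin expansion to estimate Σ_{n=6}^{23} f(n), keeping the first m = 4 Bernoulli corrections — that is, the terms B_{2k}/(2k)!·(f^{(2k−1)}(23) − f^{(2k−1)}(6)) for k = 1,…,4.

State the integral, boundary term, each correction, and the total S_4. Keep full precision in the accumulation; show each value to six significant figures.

S_4 ≈ 46.8192

Integral: ∫_6^23 ln(x) dx = 44.3658.
Endpoint term: (f(6) + f(23))/2 = (1.79176 + 3.13549)/2 = 2.46363.
Running total after boundary: 46.8294.
k=1: B_{2}/(2)! × [f^{(1)}(23) − f^{(1)}(6)] = 1/12 × (0.0434783 − 0.166667) = -0.0102657.
Running total after k=1: 46.8192.
k=2: B_{4}/(4)! × [f^{(3)}(23) − f^{(3)}(6)] = −1/720 × (0.000164379 − 0.00925926) = 1.26318e-05.
Running total after k=2: 46.8192.
k=3: B_{6}/(6)! × [f^{(5)}(23) − f^{(5)}(6)] = 1/30240 × (3.72883e-06 − 0.00308642) = -1.01941e-07.
Running total after k=3: 46.8192.
k=4: B_{8}/(8)! × [f^{(7)}(23) − f^{(7)}(6)] = −1/1209600 × (2.11465e-07 − 0.00257202) = 2.12616e-09.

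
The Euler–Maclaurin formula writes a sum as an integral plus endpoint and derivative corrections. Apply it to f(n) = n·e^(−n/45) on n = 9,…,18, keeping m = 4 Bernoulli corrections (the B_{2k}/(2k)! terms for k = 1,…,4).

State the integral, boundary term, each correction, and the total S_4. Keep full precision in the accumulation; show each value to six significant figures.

S_4 ≈ 98.8545

∫_9^18 x·e^(−x/45) dx evaluates to 89.1584.
Boundary: ½(f(9) + f(18)) = ½(7.36858 + 12.0658) = 9.71717.
Running total after boundary: 98.8756.
Correction k=1: B_{2}/2! · (f^{(1)}(18) − f^{(1)}(9)) = 1/12 · (0.402192 − 0.654985) = -0.0210660.
After k=1: 98.8545.
Correction k=2: B_{4}/4! · (f^{(3)}(18) − f^{(3)}(9)) = −1/720 · (0.000860658 − 0.00113207) = 3.76964e-07.
After k=2: 98.8545.
Correction k=3: B_{6}/6! · (f^{(5)}(18) − f^{(5)}(9)) = 1/30240 · (7.51952e-07 − 9.58368e-07) = -6.82593e-12.
After k=3: 98.8545.
Correction k=4: B_{8}/8! · (f^{(7)}(18) − f^{(7)}(9)) = −1/1209600 · (5.32784e-10 − 6.70463e-10) = 1.13822e-16.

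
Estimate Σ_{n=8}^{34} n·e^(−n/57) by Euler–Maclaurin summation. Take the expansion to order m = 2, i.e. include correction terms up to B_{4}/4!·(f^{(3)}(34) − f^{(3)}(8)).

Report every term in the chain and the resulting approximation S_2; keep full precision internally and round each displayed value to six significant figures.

S_2 ≈ 375.945

Integral: ∫_8^34 x·e^(−x/57) dx = 363.150.
½[f(8) + f(34)] = ½[6.95243 + 18.7252] = 12.8388.
Running total after boundary: 375.989.
k=1: B_{2}/(2)! × [f^{(1)}(34) − f^{(1)}(8)] = 1/12 × (0.222229 − 0.747081) = -0.0437377.
Partial sum through k=1: 375.945.
k=2: B_{4}/(4)! × [f^{(3)}(34) − f^{(3)}(8)] = −1/720 × (0.000407421 − 0.000764908) = 4.96511e-07.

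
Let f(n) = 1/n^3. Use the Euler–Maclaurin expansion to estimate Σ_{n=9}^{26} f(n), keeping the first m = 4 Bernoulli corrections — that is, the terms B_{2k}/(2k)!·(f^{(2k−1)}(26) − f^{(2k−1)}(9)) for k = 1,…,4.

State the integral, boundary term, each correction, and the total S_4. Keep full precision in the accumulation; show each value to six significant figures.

S_4 ≈ 0.00618492

Integral: ∫_9^26 1/x^3 dx = 0.00543319.
Boundary: ½(f(9) + f(26)) = ½(0.00137174 + 5.68958e-05) = 0.000714319.
So far: 0.00614751.
Order-1 term: 1/12 · (-6.56490e-06 − (-0.000457247)) = 3.75569e-05.
After k=1: 0.00618507.
Order-2 term: −1/720 · (-1.94228e-07 − (-0.000112901)) = -1.56537e-07.
After k=2: 0.00618491.
Order-3 term: 1/30240 · (-1.20674e-08 − (-5.85410e-05)) = 1.93548e-09.
After k=3: 0.00618492.
Order-4 term: −1/1209600 · (-1.28529e-09 − (-5.20365e-05)) = -4.30185e-11.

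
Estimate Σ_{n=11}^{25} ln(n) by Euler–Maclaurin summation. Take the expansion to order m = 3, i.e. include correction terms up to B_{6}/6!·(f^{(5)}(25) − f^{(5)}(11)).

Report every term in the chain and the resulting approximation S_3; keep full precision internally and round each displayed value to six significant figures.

The integral term ∫_11^25 ln(x) dx = 40.0950.
Boundary: ½(f(11) + f(25)) = ½(2.39790 + 3.21888) = 2.80839.
Integral + boundary = 42.9034.
Order-1 term: 1/12 · (0.0400000 − 0.0909091) = -0.00424242.
Partial sum through k=1: 42.8992.
Order-2 term: −1/720 · (0.000128000 − 0.00150263) = 1.90921e-06.
Partial sum through k=2: 42.8992.
Order-3 term: 1/30240 · (2.45760e-06 − 0.000149021) = -4.84668e-09.

S_3 ≈ 42.8992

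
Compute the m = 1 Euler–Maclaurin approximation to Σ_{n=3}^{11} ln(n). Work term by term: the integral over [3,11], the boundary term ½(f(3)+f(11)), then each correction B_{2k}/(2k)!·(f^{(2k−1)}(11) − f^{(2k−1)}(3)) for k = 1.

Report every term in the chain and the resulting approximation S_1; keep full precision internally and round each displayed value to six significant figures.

S_1 ≈ 16.8091

∫_3^11 ln(x) dx evaluates to 15.0810.
Boundary: ½(f(3) + f(11)) = ½(1.09861 + 2.39790) = 1.74825.
So far: 16.8293.
Order-1 term: 1/12 · (0.0909091 − 0.333333) = -0.0202020.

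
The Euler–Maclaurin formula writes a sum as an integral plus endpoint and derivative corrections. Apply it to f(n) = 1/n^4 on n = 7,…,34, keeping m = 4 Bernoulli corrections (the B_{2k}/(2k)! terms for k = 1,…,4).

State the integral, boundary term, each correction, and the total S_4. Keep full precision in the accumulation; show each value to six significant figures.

The integral term ∫_7^34 1/x^4 dx = 0.000963336.
Endpoint term: (f(7) + f(34))/2 = (0.000416493 + 7.48315e-07)/2 = 0.000208621.
Integral + boundary = 0.00117196.
Order-1 term: 1/12 · (-8.80370e-08 − (-0.000237996)) = 1.98257e-05.
After k=1: 0.00119178.
Order-2 term: −1/720 · (-2.28470e-09 − (-0.000145712)) = -2.02374e-07.
After k=2: 0.00119158.
Order-3 term: 1/30240 · (-1.10677e-10 − (-0.000166528)) = 5.50687e-09.
After k=3: 0.00119159.
Order-4 term: −1/1209600 · (-8.61675e-12 − (-0.000305868)) = -2.52867e-10.

S_4 ≈ 0.00119159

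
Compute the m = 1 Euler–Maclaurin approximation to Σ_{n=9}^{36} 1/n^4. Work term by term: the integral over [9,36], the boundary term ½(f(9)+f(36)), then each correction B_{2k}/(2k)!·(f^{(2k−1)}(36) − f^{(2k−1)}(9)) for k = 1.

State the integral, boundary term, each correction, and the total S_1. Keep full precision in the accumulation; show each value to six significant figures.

S_1 ≈ 0.000532248

Integral: ∫_9^36 1/x^4 dx = 0.000450103.
½[f(9) + f(36)] = ½[0.000152416 + 5.95374e-07] = 7.65056e-05.
So far: 0.000526608.
Correction k=1: B_{2}/2! · (f^{(1)}(36) − f^{(1)}(9)) = 1/12 · (-6.61527e-08 − (-6.77404e-05)) = 5.63952e-06.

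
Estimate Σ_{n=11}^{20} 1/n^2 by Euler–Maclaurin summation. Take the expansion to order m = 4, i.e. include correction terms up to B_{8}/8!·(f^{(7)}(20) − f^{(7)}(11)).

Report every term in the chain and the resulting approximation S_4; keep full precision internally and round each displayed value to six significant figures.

Integral: ∫_11^20 1/x^2 dx = 0.0409091.
Boundary: ½(f(11) + f(20)) = ½(0.00826446 + 0.00250000) = 0.00538223.
Running total after boundary: 0.0462913.
Correction k=1: B_{2}/2! · (f^{(1)}(20) − f^{(1)}(11)) = 1/12 · (-0.000250000 − (-0.00150263)) = 0.000104386.
After k=1: 0.0463957.
Correction k=2: B_{4}/4! · (f^{(3)}(20) − f^{(3)}(11)) = −1/720 · (-7.50000e-06 − (-0.000149021)) = -1.96557e-07.
After k=2: 0.0463955.
Correction k=3: B_{6}/6! · (f^{(5)}(20) − f^{(5)}(11)) = 1/30240 · (-5.62500e-07 − (-3.69474e-05)) = 1.20320e-09.
After k=3: 0.0463955.
Correction k=4: B_{8}/8! · (f^{(7)}(20) − f^{(7)}(11)) = −1/1209600 · (-7.87500e-08 − (-1.70996e-05)) = -1.40715e-11.

S_4 ≈ 0.0463955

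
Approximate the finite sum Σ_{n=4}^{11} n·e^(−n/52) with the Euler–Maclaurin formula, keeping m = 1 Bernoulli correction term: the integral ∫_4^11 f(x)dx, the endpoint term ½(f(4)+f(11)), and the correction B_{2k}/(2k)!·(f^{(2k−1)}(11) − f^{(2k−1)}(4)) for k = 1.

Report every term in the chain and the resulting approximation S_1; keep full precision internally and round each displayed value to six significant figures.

Integral: ∫_4^11 x·e^(−x/52) dx = 45.0069.
Endpoint term: (f(4) + f(11))/2 = (3.70384 + 8.90272)/2 = 6.30328.
Running total after boundary: 51.3102.
Correction k=1: B_{2}/2! · (f^{(1)}(11) − f^{(1)}(4)) = 1/12 · (0.638132 − 0.854733) = -0.0180501.

S_1 ≈ 51.2921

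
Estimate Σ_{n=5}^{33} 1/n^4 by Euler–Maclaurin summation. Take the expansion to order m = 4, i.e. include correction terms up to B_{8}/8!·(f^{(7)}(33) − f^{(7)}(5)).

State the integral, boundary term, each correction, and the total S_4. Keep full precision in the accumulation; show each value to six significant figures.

The integral term ∫_5^33 1/x^4 dx = 0.00265739.
Boundary: ½(f(5) + f(33)) = ½(0.00160000 + 8.43226e-07) = 0.000800422.
So far: 0.00345781.
k=1: B_{2}/(2)! × [f^{(1)}(33) − f^{(1)}(5)] = 1/12 × (-1.02209e-07 − (-0.00128000)) = 0.000106658.
Partial sum through k=1: 0.00356447.
k=2: B_{4}/(4)! × [f^{(3)}(33) − f^{(3)}(5)] = −1/720 × (-2.81568e-09 − (-0.00153600)) = -2.13333e-06.
Partial sum through k=2: 0.00356234.
k=3: B_{6}/(6)! × [f^{(5)}(33) − f^{(5)}(5)] = 1/30240 × (-1.44792e-10 − (-0.00344064)) = 1.13778e-07.
Partial sum through k=3: 0.00356245.
k=4: B_{8}/(8)! × [f^{(7)}(33) − f^{(7)}(5)] = −1/1209600 × (-1.19663e-11 − (-0.0123863)) = -1.02400e-08.

S_4 ≈ 0.00356244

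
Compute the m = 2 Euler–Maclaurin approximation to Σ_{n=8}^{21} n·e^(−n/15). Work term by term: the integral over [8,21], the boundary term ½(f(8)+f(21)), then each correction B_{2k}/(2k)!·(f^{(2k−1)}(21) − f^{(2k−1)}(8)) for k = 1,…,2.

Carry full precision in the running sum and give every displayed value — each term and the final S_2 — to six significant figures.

S_2 ≈ 74.1354

Integral: ∫_8^21 x·e^(−x/15) dx = 69.2306.
Endpoint term: (f(8) + f(21))/2 = (4.69317 + 5.17854)/2 = 4.93585.
Integral + boundary = 74.1664.
Order-1 term: 1/12 · (-0.0986388 − 0.273768) = -0.0310339.
Partial sum through k=1: 74.1354.
Order-2 term: −1/720 · (0.00175358 − 0.00643138) = 6.49695e-06.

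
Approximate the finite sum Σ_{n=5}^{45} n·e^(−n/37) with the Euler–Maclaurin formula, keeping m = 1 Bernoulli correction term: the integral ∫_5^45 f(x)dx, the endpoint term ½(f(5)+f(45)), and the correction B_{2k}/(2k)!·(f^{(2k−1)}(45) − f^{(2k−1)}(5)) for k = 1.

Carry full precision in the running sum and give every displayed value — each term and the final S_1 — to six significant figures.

S_1 ≈ 467.231

The integral term ∫_5^45 x·e^(−x/37) dx = 458.447.
Boundary: ½(f(5) + f(45)) = ½(4.36799 + 13.3357) = 8.85186.
Integral + boundary = 467.299.
Correction k=1: B_{2}/2! · (f^{(1)}(45) − f^{(1)}(5)) = 1/12 · (-0.0640755 − 0.755544) = -0.0683016.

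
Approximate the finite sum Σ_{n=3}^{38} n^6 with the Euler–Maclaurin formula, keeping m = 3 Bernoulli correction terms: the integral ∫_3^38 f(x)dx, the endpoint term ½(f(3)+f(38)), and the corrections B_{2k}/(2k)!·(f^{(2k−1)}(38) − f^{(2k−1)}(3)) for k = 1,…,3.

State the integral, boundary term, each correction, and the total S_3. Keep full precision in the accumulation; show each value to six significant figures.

S_3 ≈ 1.78902e+10

∫_3^38 x^6 dx evaluates to 1.63451e+10.
Boundary: ½(f(3) + f(38)) = ½(729.000 + 3.01094e+09) = 1.50547e+09.
Integral + boundary = 1.78506e+10.
Correction k=1: B_{2}/2! · (f^{(1)}(38) − f^{(1)}(3)) = 1/12 · (4.75411e+08 − 1458.00) = 3.96175e+07.
After k=1: 1.78902e+10.
Correction k=2: B_{4}/4! · (f^{(3)}(38) − f^{(3)}(3)) = −1/720 · (6.58464e+06 − 3240.00) = -9140.83.
After k=2: 1.78902e+10.
Correction k=3: B_{6}/6! · (f^{(5)}(38) − f^{(5)}(3)) = 1/30240 · (27360.0 − 2160.00) = 0.833333.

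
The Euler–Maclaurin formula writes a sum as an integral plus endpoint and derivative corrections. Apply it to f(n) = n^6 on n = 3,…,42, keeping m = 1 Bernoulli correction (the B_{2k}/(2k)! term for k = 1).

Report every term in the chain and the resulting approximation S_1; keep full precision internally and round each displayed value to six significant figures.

∫_3^42 x^6 dx evaluates to 3.29342e+10.
Boundary: ½(f(3) + f(42)) = ½(729.000 + 5.48903e+09) = 2.74452e+09.
Integral + boundary = 3.56787e+10.
Correction k=1: B_{2}/2! · (f^{(1)}(42) − f^{(1)}(3)) = 1/12 · (7.84147e+08 − 1458.00) = 6.53455e+07.

S_1 ≈ 3.57441e+10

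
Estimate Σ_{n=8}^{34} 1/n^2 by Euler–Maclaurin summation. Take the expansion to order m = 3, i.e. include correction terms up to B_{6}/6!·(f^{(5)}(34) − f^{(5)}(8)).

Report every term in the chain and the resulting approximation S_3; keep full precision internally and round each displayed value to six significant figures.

S_3 ≈ 0.104154

The integral term ∫_8^34 1/x^2 dx = 0.0955882.
Endpoint term: (f(8) + f(34))/2 = (0.0156250 + 0.000865052)/2 = 0.00824503.
Integral + boundary = 0.103833.
k=1: B_{2}/(2)! × [f^{(1)}(34) − f^{(1)}(8)] = 1/12 × (-5.08854e-05 − (-0.00390625)) = 0.000321280.
Running total after k=1: 0.104155.
k=2: B_{4}/(4)! × [f^{(3)}(34) − f^{(3)}(8)] = −1/720 × (-5.28222e-07 − (-0.000732422)) = -1.01652e-06.
Running total after k=2: 0.104154.
k=3: B_{6}/(6)! × [f^{(5)}(34) − f^{(5)}(8)] = 1/30240 × (-1.37082e-08 − (-0.000343323)) = 1.13528e-08.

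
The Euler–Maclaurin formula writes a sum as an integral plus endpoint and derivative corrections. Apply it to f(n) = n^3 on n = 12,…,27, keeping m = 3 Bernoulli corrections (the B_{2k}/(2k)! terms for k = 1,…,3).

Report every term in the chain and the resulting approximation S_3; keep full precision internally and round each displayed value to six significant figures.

S_3 ≈ 138528

Integral: ∫_12^27 x^3 dx = 127676.
½[f(12) + f(27)] = ½[1728.00 + 19683.0] = 10705.5.
Running total after boundary: 138382.
Order-1 term: 1/12 · (2187.00 − 432.000) = 146.250.
Partial sum through k=1: 138528.
Order-2 term: −1/720 · (6.00000 − 6.00000) = 0.00000.
Partial sum through k=2: 138528.
Order-3 term: 1/30240 · (0.00000 − 0.00000) = 0.00000.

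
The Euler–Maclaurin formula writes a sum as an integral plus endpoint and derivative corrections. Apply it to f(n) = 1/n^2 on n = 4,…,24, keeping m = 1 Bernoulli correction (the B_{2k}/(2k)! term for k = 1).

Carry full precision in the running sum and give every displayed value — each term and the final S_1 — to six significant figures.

S_1 ≈ 0.243043

∫_4^24 1/x^2 dx evaluates to 0.208333.
Endpoint term: (f(4) + f(24))/2 = (0.0625000 + 0.00173611)/2 = 0.0321181.
Integral + boundary = 0.240451.
Order-1 term: 1/12 · (-0.000144676 − (-0.0312500)) = 0.00259211.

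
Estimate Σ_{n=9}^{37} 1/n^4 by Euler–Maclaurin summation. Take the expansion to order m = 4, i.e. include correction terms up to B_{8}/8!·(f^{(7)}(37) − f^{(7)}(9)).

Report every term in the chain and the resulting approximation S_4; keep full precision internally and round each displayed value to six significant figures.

S_4 ≈ 0.000532747

∫_9^37 1/x^4 dx evaluates to 0.000450667.
½[f(9) + f(37)] = ½[0.000152416 + 5.33572e-07] = 7.64747e-05.
Integral + boundary = 0.000527141.
Order-1 term: 1/12 · (-5.76835e-08 − (-6.77404e-05)) = 5.64022e-06.
After k=1: 0.000532782.
Order-2 term: −1/720 · (-1.26406e-09 − (-2.50890e-05)) = -3.48441e-08.
After k=2: 0.000532747.
Order-3 term: 1/30240 · (-5.17075e-11 − (-1.73455e-05)) = 5.73593e-10.
After k=3: 0.000532747.
Order-4 term: −1/1209600 · (-3.39933e-12 − (-1.92728e-05)) = -1.59332e-11.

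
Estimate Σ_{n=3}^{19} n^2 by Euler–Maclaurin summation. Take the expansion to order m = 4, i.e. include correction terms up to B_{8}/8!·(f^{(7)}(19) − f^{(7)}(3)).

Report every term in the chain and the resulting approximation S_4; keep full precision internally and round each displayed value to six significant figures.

Integral: ∫_3^19 x^2 dx = 2277.33.
Boundary: ½(f(3) + f(19)) = ½(9.00000 + 361.000) = 185.000.
So far: 2462.33.
Correction k=1: B_{2}/2! · (f^{(1)}(19) − f^{(1)}(3)) = 1/12 · (38.0000 − 6.00000) = 2.66667.
After k=1: 2465.00.
Correction k=2: B_{4}/4! · (f^{(3)}(19) − f^{(3)}(3)) = −1/720 · (0.00000 − 0.00000) = 0.00000.
After k=2: 2465.00.
Correction k=3: B_{6}/6! · (f^{(5)}(19) − f^{(5)}(3)) = 1/30240 · (0.00000 − 0.00000) = 0.00000.
After k=3: 2465.00.
Correction k=4: B_{8}/8! · (f^{(7)}(19) − f^{(7)}(3)) = −1/1209600 · (0.00000 − 0.00000) = 0.00000.

S_4 ≈ 2465.00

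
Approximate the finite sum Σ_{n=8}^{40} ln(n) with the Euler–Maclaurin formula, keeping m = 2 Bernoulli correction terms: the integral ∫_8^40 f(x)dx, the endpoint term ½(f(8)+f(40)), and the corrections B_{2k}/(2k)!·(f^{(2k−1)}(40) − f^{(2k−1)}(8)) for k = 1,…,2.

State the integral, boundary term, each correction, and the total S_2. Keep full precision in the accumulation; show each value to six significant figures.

∫_8^40 ln(x) dx evaluates to 98.9196.
Endpoint term: (f(8) + f(40))/2 = (2.07944 + 3.68888)/2 = 2.88416.
Integral + boundary = 101.804.
Order-1 term: 1/12 · (0.0250000 − 0.125000) = -0.00833333.
After k=1: 101.795.
Order-2 term: −1/720 · (3.12500e-05 − 0.00390625) = 5.38194e-06.

S_2 ≈ 101.795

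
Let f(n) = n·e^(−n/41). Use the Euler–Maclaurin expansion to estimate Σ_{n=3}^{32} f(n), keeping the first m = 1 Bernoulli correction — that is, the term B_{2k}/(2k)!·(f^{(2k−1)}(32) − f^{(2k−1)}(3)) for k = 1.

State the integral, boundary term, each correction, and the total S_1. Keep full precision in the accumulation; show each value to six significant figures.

S_1 ≈ 314.035

Integral: ∫_3^32 x·e^(−x/41) dx = 305.374.
Endpoint term: (f(3) + f(32))/2 = (2.78833 + 14.6618)/2 = 8.72508.
Running total after boundary: 314.099.
k=1: B_{2}/(2)! × [f^{(1)}(32) − f^{(1)}(3)] = 1/12 × (0.100577 − 0.861434) = -0.0634048.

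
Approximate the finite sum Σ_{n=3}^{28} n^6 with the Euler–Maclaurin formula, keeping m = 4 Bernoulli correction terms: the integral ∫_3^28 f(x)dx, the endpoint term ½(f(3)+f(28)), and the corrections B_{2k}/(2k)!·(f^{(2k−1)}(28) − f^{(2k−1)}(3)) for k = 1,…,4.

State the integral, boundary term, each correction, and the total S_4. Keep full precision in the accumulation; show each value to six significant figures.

The integral term ∫_3^28 x^6 dx = 1.92756e+09.
½[f(3) + f(28)] = ½[729.000 + 4.81890e+08] = 2.40946e+08.
Running total after boundary: 2.16851e+09.
Order-1 term: 1/12 · (1.03262e+08 − 1458.00) = 8.60506e+06.
Running total after k=1: 2.17711e+09.
Order-2 term: −1/720 · (2.63424e+06 − 3240.00) = -3654.17.
Running total after k=2: 2.17711e+09.
Order-3 term: 1/30240 · (20160.0 − 2160.00) = 0.595238.
Running total after k=3: 2.17711e+09.
Order-4 term: −1/1209600 · (0.00000 − 0.00000) = 0.00000.

S_4 ≈ 2.17711e+09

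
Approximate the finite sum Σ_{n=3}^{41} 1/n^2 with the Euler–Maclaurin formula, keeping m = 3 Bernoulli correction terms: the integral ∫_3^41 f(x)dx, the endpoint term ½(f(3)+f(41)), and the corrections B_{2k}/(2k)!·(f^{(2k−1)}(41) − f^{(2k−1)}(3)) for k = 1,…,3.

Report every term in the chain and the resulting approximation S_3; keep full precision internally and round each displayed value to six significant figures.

∫_3^41 1/x^2 dx evaluates to 0.308943.
Endpoint term: (f(3) + f(41))/2 = (0.111111 + 0.000594884)/2 = 0.0558530.
Integral + boundary = 0.364796.
k=1: B_{2}/(2)! × [f^{(1)}(41) − f^{(1)}(3)] = 1/12 × (-2.90187e-05 − (-0.0740741)) = 0.00617042.
Running total after k=1: 0.370967.
k=2: B_{4}/(4)! × [f^{(3)}(41) − f^{(3)}(3)] = −1/720 × (-2.07153e-07 − (-0.0987654)) = -0.000137174.
Running total after k=2: 0.370829.
k=3: B_{6}/(6)! × [f^{(5)}(41) − f^{(5)}(3)] = 1/30240 × (-3.69697e-09 − (-0.329218)) = 1.08868e-05.

S_3 ≈ 0.370840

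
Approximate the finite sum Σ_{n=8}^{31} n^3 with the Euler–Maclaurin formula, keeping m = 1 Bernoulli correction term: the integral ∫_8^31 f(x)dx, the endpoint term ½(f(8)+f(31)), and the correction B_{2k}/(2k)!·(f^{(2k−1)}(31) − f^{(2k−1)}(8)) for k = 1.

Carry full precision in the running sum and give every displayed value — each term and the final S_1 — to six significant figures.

S_1 ≈ 245232

Integral: ∫_8^31 x^3 dx = 229856.
½[f(8) + f(31)] = ½[512.000 + 29791.0] = 15151.5.
Integral + boundary = 245008.
k=1: B_{2}/(2)! × [f^{(1)}(31) − f^{(1)}(8)] = 1/12 × (2883.00 − 192.000) = 224.250.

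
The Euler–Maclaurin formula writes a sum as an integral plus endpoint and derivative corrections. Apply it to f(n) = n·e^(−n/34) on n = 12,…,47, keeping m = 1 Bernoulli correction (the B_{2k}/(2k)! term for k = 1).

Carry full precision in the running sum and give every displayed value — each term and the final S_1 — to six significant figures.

The integral term ∫_12^47 x·e^(−x/34) dx = 407.676.
Boundary: ½(f(12) + f(47)) = ½(8.43142 + 11.7964) = 10.1139.
Running total after boundary: 417.790.
k=1: B_{2}/(2)! × [f^{(1)}(47) − f^{(1)}(12)] = 1/12 × (-0.0959657 − 0.454636) = -0.0458834.

S_1 ≈ 417.744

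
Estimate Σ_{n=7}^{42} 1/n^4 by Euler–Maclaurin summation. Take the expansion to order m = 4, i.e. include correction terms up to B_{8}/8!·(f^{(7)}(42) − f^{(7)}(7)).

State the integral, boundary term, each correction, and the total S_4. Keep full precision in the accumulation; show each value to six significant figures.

Integral: ∫_7^42 1/x^4 dx = 0.000967318.
Boundary: ½(f(7) + f(42)) = ½(0.000416493 + 3.21368e-07) = 0.000208407.
Integral + boundary = 0.00117573.
Order-1 term: 1/12 · (-3.06065e-08 − (-0.000237996)) = 1.98305e-05.
Partial sum through k=1: 0.00119556.
Order-2 term: −1/720 · (-5.20519e-10 − (-0.000145712)) = -2.02377e-07.
Partial sum through k=2: 0.00119535.
Order-3 term: 1/30240 · (-1.65244e-11 − (-0.000166528)) = 5.50687e-09.
Partial sum through k=3: 0.00119536.
Order-4 term: −1/1209600 · (-8.43082e-13 − (-0.000305868)) = -2.52867e-10.

S_4 ≈ 0.00119536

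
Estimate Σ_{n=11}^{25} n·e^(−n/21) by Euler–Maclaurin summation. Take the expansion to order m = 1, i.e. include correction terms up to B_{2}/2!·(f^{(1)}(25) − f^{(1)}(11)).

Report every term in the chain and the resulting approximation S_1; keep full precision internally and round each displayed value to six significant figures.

The integral term ∫_11^25 x·e^(−x/21) dx = 104.261.
½[f(11) + f(25)] = ½[6.51486 + 7.60191] = 7.05839.
Running total after boundary: 111.319.
k=1: B_{2}/(2)! × [f^{(1)}(25) − f^{(1)}(11)] = 1/12 × (-0.0579193 − 0.282029) = -0.0283290.

S_1 ≈ 111.291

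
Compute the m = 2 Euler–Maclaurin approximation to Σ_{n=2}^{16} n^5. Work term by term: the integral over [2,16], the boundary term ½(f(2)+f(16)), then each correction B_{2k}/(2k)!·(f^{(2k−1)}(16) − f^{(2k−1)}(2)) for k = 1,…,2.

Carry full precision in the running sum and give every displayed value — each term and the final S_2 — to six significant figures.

The integral term ∫_2^16 x^5 dx = 2.79619e+06.
½[f(2) + f(16)] = ½[32.0000 + 1.04858e+06] = 524304.
Integral + boundary = 3.32050e+06.
Order-1 term: 1/12 · (327680 − 80.0000) = 27300.0.
Running total after k=1: 3.34780e+06.
Order-2 term: −1/720 · (15360.0 − 240.000) = -21.0000.

S_2 ≈ 3.34778e+06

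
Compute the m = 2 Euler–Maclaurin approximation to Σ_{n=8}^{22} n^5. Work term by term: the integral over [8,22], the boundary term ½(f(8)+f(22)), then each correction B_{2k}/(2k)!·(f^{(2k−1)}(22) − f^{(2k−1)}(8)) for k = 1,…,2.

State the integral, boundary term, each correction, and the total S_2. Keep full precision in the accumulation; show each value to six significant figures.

The integral term ∫_8^22 x^5 dx = 1.88530e+07.
½[f(8) + f(22)] = ½[32768.0 + 5.15363e+06] = 2.59320e+06.
Integral + boundary = 2.14462e+07.
Correction k=1: B_{2}/2! · (f^{(1)}(22) − f^{(1)}(8)) = 1/12 · (1.17128e+06 − 20480.0) = 95900.0.
Partial sum through k=1: 2.15421e+07.
Correction k=2: B_{4}/4! · (f^{(3)}(22) − f^{(3)}(8)) = −1/720 · (29040.0 − 3840.00) = -35.0000.

S_2 ≈ 2.15420e+07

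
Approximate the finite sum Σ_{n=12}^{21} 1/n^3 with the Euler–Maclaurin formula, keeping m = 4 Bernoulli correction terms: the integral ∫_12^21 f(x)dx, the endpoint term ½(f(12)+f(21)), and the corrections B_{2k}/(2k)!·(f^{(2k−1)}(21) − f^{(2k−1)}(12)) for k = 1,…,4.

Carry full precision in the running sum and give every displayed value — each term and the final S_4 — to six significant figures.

Integral: ∫_12^21 1/x^3 dx = 0.00233844.
Boundary: ½(f(12) + f(21)) = ½(0.000578704 + 0.000107980) = 0.000343342.
Integral + boundary = 0.00268178.
Correction k=1: B_{2}/2! · (f^{(1)}(21) − f^{(1)}(12)) = 1/12 · (-1.54257e-05 − (-0.000144676)) = 1.07709e-05.
After k=1: 0.00269255.
Correction k=2: B_{4}/4! · (f^{(3)}(21) − f^{(3)}(12)) = −1/720 · (-6.99577e-07 − (-2.00939e-05)) = -2.69365e-08.
After k=2: 0.00269252.
Correction k=3: B_{6}/6! · (f^{(5)}(21) − f^{(5)}(12)) = 1/30240 · (-6.66264e-08 − (-5.86071e-06)) = 1.91603e-10.
After k=3: 0.00269252.
Correction k=4: B_{8}/8! · (f^{(7)}(21) − f^{(7)}(12)) = −1/1209600 · (-1.08778e-08 − (-2.93036e-06)) = -2.41359e-12.

S_4 ≈ 0.00269252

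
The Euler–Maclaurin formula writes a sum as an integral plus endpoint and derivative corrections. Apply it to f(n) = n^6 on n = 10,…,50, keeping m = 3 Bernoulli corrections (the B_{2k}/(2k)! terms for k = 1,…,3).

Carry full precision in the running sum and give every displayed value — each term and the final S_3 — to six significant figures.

S_3 ≈ 1.19575e+11

The integral term ∫_10^50 x^6 dx = 1.11606e+11.
½[f(10) + f(50)] = ½[1.00000e+06 + 1.56250e+10] = 7.81300e+09.
So far: 1.19419e+11.
k=1: B_{2}/(2)! × [f^{(1)}(50) − f^{(1)}(10)] = 1/12 × (1.87500e+09 − 600000) = 1.56200e+08.
Running total after k=1: 1.19575e+11.
k=2: B_{4}/(4)! × [f^{(3)}(50) − f^{(3)}(10)] = −1/720 × (1.50000e+07 − 120000) = -20666.7.
Running total after k=2: 1.19575e+11.
k=3: B_{6}/(6)! × [f^{(5)}(50) − f^{(5)}(10)] = 1/30240 × (36000.0 − 7200.00) = 0.952381.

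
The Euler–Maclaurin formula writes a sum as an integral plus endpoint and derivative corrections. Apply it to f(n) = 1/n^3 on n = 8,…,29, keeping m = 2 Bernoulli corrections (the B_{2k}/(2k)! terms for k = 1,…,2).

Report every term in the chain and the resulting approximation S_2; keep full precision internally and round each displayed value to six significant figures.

S_2 ≈ 0.00827540

∫_8^29 1/x^3 dx evaluates to 0.00721797.
Endpoint term: (f(8) + f(29))/2 = (0.00195312 + 4.10021e-05)/2 = 0.000997064.
So far: 0.00821503.
Correction k=1: B_{2}/2! · (f^{(1)}(29) − f^{(1)}(8)) = 1/12 · (-4.24160e-06 − (-0.000732422)) = 6.06817e-05.
After k=1: 0.00827571.
Correction k=2: B_{4}/4! · (f^{(3)}(29) − f^{(3)}(8)) = −1/720 · (-1.00870e-07 − (-0.000228882)) = -3.17751e-07.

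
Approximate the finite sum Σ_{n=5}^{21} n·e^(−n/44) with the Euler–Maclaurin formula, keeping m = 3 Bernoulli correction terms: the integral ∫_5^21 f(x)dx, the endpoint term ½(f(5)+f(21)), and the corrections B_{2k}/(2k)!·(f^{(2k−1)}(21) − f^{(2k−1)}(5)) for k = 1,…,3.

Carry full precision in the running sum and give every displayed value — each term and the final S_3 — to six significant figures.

S_3 ≈ 158.562

The integral term ∫_5^21 x·e^(−x/44) dx = 149.854.
½[f(5) + f(21)] = ½[4.46291 + 13.0299] = 8.74643.
Running total after boundary: 158.601.
Order-1 term: 1/12 · (0.324338 − 0.791153) = -0.0389012.
After k=1: 158.562.
Order-2 term: −1/720 · (0.000808515 − 0.00133074) = 7.25316e-07.
After k=2: 158.562.
Order-3 term: 1/30240 · (7.48709e-07 − 1.16365e-06) = -1.37217e-11.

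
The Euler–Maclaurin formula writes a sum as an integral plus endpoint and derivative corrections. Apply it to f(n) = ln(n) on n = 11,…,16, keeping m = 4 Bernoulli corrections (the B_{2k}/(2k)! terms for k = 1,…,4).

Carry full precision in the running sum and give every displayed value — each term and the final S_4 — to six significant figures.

S_4 ≈ 15.5674

Integral: ∫_11^16 ln(x) dx = 12.9846.
½[f(11) + f(16)] = ½[2.39790 + 2.77259] = 2.58524.
Running total after boundary: 15.5698.
Correction k=1: B_{2}/2! · (f^{(1)}(16) − f^{(1)}(11)) = 1/12 · (0.0625000 − 0.0909091) = -0.00236742.
Partial sum through k=1: 15.5674.
Correction k=2: B_{4}/4! · (f^{(3)}(16) − f^{(3)}(11)) = −1/720 · (0.000488281 − 0.00150263) = 1.40882e-06.
Partial sum through k=2: 15.5674.
Correction k=3: B_{6}/6! · (f^{(5)}(16) − f^{(5)}(11)) = 1/30240 · (2.28882e-05 − 0.000149021) = -4.17106e-09.
Partial sum through k=3: 15.5674.
Correction k=4: B_{8}/8! · (f^{(7)}(16) − f^{(7)}(11)) = −1/1209600 · (2.68221e-06 − 3.69474e-05) = 2.83277e-11.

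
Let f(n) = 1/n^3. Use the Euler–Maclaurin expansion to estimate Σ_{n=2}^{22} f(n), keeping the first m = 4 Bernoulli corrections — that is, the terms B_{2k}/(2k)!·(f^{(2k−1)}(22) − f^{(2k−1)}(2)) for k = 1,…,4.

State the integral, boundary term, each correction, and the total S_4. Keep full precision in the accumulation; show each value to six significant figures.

Integral: ∫_2^22 1/x^3 dx = 0.123967.
Endpoint term: (f(2) + f(22))/2 = (0.125000 + 9.39144e-05)/2 = 0.0625470.
Integral + boundary = 0.186514.
k=1: B_{2}/(2)! × [f^{(1)}(22) − f^{(1)}(2)] = 1/12 × (-1.28065e-05 − (-0.187500)) = 0.0156239.
After k=1: 0.202138.
k=2: B_{4}/(4)! × [f^{(3)}(22) − f^{(3)}(2)] = −1/720 × (-5.29194e-07 − (-0.937500)) = -0.00130208.
After k=2: 0.200836.
k=3: B_{6}/(6)! × [f^{(5)}(22) − f^{(5)}(2)] = 1/30240 × (-4.59218e-08 − (-9.84375)) = 0.000325521.
After k=3: 0.201161.
k=4: B_{8}/(8)! × [f^{(7)}(22) − f^{(7)}(2)] = −1/1209600 × (-6.83135e-09 − (-177.188)) = -0.000146484.

S_4 ≈ 0.201015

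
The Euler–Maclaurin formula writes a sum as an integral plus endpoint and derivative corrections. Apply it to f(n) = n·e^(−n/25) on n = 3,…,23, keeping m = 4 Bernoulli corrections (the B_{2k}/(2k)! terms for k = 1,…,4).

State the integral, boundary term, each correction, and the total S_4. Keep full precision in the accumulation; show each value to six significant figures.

Integral: ∫_3^23 x·e^(−x/25) dx = 142.621.
½[f(3) + f(23)] = ½[2.66076 + 9.16594] = 5.91335.
Running total after boundary: 148.535.
Order-1 term: 1/12 · (0.0318815 − 0.780490) = -0.0623840.
Running total after k=1: 148.472.
Order-2 term: −1/720 · (0.00132627 − 0.00408693) = 3.83425e-06.
Running total after k=2: 148.472.
Order-3 term: 1/30240 · (4.16245e-06 − 1.10801e-05) = -2.28759e-10.
Running total after k=3: 148.472.
Order-4 term: −1/1209600 · (9.92459e-09 − 2.49938e-08) = 1.24580e-14.

S_4 ≈ 148.472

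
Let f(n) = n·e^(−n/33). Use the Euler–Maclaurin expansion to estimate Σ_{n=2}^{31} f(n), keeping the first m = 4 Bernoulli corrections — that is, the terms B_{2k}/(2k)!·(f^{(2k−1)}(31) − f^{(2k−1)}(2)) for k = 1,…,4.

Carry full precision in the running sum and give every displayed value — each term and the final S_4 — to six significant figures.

The integral term ∫_2^31 x·e^(−x/33) dx = 261.573.
Endpoint term: (f(2) + f(31))/2 = (1.88239 + 12.1168)/2 = 6.99960.
Integral + boundary = 268.572.
k=1: B_{2}/(2)! × [f^{(1)}(31) − f^{(1)}(2)] = 1/12 × (0.0236888 − 0.884152) = -0.0717053.
After k=1: 268.501.
k=2: B_{4}/(4)! × [f^{(3)}(31) − f^{(3)}(2)] = −1/720 × (0.000739594 − 0.00254044) = 2.50118e-06.
After k=2: 268.501.
k=3: B_{6}/(6)! × [f^{(5)}(31) − f^{(5)}(2)] = 1/30240 × (1.33832e-06 − 3.92010e-06) = -8.53761e-11.
After k=3: 268.501.
k=4: B_{8}/(8)! × [f^{(7)}(31) − f^{(7)}(2)] = −1/1209600 × (1.83425e-09 − 5.05728e-09) = 2.66454e-15.

S_4 ≈ 268.501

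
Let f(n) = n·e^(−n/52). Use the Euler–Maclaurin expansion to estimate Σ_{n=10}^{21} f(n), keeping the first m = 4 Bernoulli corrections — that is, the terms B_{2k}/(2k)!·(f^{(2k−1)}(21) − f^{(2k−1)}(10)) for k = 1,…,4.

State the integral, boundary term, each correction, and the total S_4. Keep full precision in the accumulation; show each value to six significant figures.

∫_10^21 x·e^(−x/52) dx evaluates to 125.204.
½[f(10) + f(21)] = ½[8.25053 + 14.0227] = 11.1366.
Integral + boundary = 136.340.
Order-1 term: 1/12 · (0.398080 − 0.666389) = -0.0223591.
Partial sum through k=1: 136.318.
Order-2 term: −1/720 · (0.000641114 − 0.000856692) = 2.99413e-07.
Partial sum through k=2: 136.318.
Order-3 term: 1/30240 · (4.19752e-07 − 5.42507e-07) = -4.05934e-12.
Partial sum through k=3: 136.318.
Order-4 term: −1/1209600 · (2.22783e-10 − 2.84094e-10) = 5.06866e-17.

S_4 ≈ 136.318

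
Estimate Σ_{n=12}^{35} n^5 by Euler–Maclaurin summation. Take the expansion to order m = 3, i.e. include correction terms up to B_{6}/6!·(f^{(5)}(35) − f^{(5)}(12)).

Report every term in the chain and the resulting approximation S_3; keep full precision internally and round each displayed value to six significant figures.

Integral: ∫_12^35 x^5 dx = 3.05880e+08.
Boundary: ½(f(12) + f(35)) = ½(248832 + 5.25219e+07) = 2.63854e+07.
Running total after boundary: 3.32265e+08.
Correction k=1: B_{2}/2! · (f^{(1)}(35) − f^{(1)}(12)) = 1/12 · (7.50312e+06 − 103680) = 616620.
After k=1: 3.32882e+08.
Correction k=2: B_{4}/4! · (f^{(3)}(35) − f^{(3)}(12)) = −1/720 · (73500.0 − 8640.00) = -90.0833.
After k=2: 3.32882e+08.
Correction k=3: B_{6}/6! · (f^{(5)}(35) − f^{(5)}(12)) = 1/30240 · (120.000 − 120.000) = 0.00000.

S_3 ≈ 3.32882e+08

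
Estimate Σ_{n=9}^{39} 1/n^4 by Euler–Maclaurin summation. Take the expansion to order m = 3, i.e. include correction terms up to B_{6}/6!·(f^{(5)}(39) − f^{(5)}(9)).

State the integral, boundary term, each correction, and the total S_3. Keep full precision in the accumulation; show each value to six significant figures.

S_3 ≈ 0.000533659

∫_9^39 1/x^4 dx evaluates to 0.000451628.
Endpoint term: (f(9) + f(39))/2 = (0.000152416 + 4.32257e-07)/2 = 7.64240e-05.
Integral + boundary = 0.000528052.
Correction k=1: B_{2}/2! · (f^{(1)}(39) − f^{(1)}(9)) = 1/12 · (-4.43340e-08 − (-6.77404e-05)) = 5.64133e-06.
After k=1: 0.000533693.
Correction k=2: B_{4}/4! · (f^{(3)}(39) − f^{(3)}(9)) = −1/720 · (-8.74438e-10 − (-2.50890e-05)) = -3.48446e-08.
After k=2: 0.000533659.
Correction k=3: B_{6}/6! · (f^{(5)}(39) − f^{(5)}(9)) = 1/30240 · (-3.21950e-11 − (-1.73455e-05)) = 5.73593e-10.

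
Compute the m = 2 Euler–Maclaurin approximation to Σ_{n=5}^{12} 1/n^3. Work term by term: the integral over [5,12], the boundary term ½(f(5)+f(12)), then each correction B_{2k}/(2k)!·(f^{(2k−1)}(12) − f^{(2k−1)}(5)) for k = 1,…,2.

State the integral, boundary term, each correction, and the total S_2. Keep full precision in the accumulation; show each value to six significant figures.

S_2 ≈ 0.0211998

Integral: ∫_5^12 1/x^3 dx = 0.0165278.
Boundary: ½(f(5) + f(12)) = ½(0.00800000 + 0.000578704) = 0.00428935.
So far: 0.0208171.
Correction k=1: B_{2}/2! · (f^{(1)}(12) − f^{(1)}(5)) = 1/12 · (-0.000144676 − (-0.00480000)) = 0.000387944.
Partial sum through k=1: 0.0212051.
Correction k=2: B_{4}/4! · (f^{(3)}(12) − f^{(3)}(5)) = −1/720 · (-2.00939e-05 − (-0.00384000)) = -5.30543e-06.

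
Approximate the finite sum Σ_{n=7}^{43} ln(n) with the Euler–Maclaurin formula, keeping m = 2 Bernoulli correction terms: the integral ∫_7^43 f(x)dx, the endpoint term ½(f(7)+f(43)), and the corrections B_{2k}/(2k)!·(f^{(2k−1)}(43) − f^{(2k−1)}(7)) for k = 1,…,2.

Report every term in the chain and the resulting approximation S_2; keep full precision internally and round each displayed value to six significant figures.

∫_7^43 ln(x) dx evaluates to 112.110.
Endpoint term: (f(7) + f(43))/2 = (1.94591 + 3.76120)/2 = 2.85356.
Running total after boundary: 114.964.
Correction k=1: B_{2}/2! · (f^{(1)}(43) − f^{(1)}(7)) = 1/12 · (0.0232558 − 0.142857) = -0.00996678.
After k=1: 114.954.
Correction k=2: B_{4}/4! · (f^{(3)}(43) − f^{(3)}(7)) = −1/720 · (2.51550e-05 − 0.00583090) = 8.06354e-06.

S_2 ≈ 114.954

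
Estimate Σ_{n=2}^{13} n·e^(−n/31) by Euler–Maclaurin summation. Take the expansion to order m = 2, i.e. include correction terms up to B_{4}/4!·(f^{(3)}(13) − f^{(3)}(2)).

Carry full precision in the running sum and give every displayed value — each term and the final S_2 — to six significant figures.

S_2 ≈ 67.4635

Integral: ∫_2^13 x·e^(−x/31) dx = 62.2937.
½[f(2) + f(13)] = ½[1.87504 + 8.54712] = 5.21108.
Running total after boundary: 67.5048.
Order-1 term: 1/12 · (0.381757 − 0.877036) = -0.0412732.
Partial sum through k=1: 67.4635.
Order-2 term: −1/720 · (0.00176556 − 0.00286376) = 1.52529e-06.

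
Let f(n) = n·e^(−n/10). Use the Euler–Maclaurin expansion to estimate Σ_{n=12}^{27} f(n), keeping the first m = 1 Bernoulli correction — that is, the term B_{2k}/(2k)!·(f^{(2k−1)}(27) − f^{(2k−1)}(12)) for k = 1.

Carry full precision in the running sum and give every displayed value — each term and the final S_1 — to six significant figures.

S_1 ≈ 44.1066

Integral: ∫_12^27 x·e^(−x/10) dx = 41.3967.
Endpoint term: (f(12) + f(27))/2 = (3.61433 + 1.81455)/2 = 2.71444.
Integral + boundary = 44.1111.
Correction k=1: B_{2}/2! · (f^{(1)}(27) − f^{(1)}(12)) = 1/12 · (-0.114249 − (-0.0602388)) = -0.00450088.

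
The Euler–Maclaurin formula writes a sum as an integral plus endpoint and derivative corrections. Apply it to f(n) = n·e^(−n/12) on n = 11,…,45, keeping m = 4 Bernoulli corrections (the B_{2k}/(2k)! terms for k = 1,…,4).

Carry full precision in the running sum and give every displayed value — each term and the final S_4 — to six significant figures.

∫_11^45 x·e^(−x/12) dx evaluates to 94.2724.
Boundary: ½(f(11) + f(45)) = ½(4.39835 + 1.05830) = 2.72832.
So far: 97.0007.
Order-1 term: 1/12 · (-0.0646738 − 0.0333208) = -0.00816622.
After k=1: 96.9925.
Order-2 term: −1/720 · (-0.000122488 − 0.00578486) = 8.20465e-06.
After k=2: 96.9925.
Order-3 term: 1/30240 · (1.41769e-06 − 7.87384e-05) = -2.55690e-09.
After k=3: 96.9925.
Order-4 term: −1/1209600 · (2.55971e-08 − 8.14612e-07) = 6.52294e-13.

S_4 ≈ 96.9925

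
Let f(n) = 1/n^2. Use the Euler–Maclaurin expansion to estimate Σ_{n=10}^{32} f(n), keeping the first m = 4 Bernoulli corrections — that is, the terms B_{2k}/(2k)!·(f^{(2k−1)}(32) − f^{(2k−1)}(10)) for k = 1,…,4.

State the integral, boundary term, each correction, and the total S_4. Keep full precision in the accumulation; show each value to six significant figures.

S_4 ≈ 0.0743995

∫_10^32 1/x^2 dx evaluates to 0.0687500.
Boundary: ½(f(10) + f(32)) = ½(0.0100000 + 0.000976562) = 0.00548828.
Running total after boundary: 0.0742383.
Order-1 term: 1/12 · (-6.10352e-05 − (-0.00200000)) = 0.000161580.
Partial sum through k=1: 0.0743999.
Order-2 term: −1/720 · (-7.15256e-07 − (-0.000240000)) = -3.32340e-07.
Partial sum through k=2: 0.0743995.
Order-3 term: 1/30240 · (-2.09548e-08 − (-7.20000e-05)) = 2.38026e-09.
Partial sum through k=3: 0.0743995.
Order-4 term: −1/1209600 · (-1.14596e-09 − (-4.03200e-05)) = -3.33324e-11.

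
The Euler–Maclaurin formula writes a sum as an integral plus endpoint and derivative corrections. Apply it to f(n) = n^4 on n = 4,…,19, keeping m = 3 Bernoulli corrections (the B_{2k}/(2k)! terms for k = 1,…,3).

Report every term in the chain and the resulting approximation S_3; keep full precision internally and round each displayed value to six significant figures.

The integral term ∫_4^19 x^4 dx = 495015.
½[f(4) + f(19)] = ½[256.000 + 130321] = 65288.5.
Running total after boundary: 560304.
Correction k=1: B_{2}/2! · (f^{(1)}(19) − f^{(1)}(4)) = 1/12 · (27436.0 − 256.000) = 2265.00.
After k=1: 562568.
Correction k=2: B_{4}/4! · (f^{(3)}(19) − f^{(3)}(4)) = −1/720 · (456.000 − 96.0000) = -0.500000.
After k=2: 562568.
Correction k=3: B_{6}/6! · (f^{(5)}(19) − f^{(5)}(4)) = 1/30240 · (0.00000 − 0.00000) = 0.00000.

S_3 ≈ 562568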